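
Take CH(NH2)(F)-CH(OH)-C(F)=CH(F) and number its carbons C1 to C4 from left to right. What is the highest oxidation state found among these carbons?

+1

Count +1 for every bond to an atom more electronegative than carbon and −1 for every bond to one less electronegative; C–C bonds are 0. Tallying each carbon:
C1: 1C, 1H, 1N, 1F → 0 − 1 + 1 + 1 = +1
C2: 2C, 1H, 1O → 0 − 1 + 1 = 0
C3: 3C, 1F → 0 + 1 = +1
C4: 2C, 1H, 1F → 0 − 1 + 1 = 0
The highest value is +1.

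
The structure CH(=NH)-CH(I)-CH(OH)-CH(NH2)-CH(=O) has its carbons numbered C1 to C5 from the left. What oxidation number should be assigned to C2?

0

C2 has one bond to C (0), one bond to C (0), one bond to I (+1), one bond to H (-1).
Oxidation state = 0 + 0 + 1 − 1 = 0.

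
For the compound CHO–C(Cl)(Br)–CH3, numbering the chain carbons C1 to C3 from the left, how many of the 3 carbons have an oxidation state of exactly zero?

Tallying each carbon's bonds:
C1: 1C, 1H, 2O → 0 − 1 + 2 = +1
C2: 2C, 1Cl, 1Br → 0 + 1 + 1 = +2
C3: 1C, 3H → 0 − 3 = -3
0 carbons meet the condition.

0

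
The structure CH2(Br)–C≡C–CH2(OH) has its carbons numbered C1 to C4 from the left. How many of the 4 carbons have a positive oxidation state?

Assign +1 per bond to O/N/halogen, −1 per bond to H or an electropositive element, and 0 per bond to carbon. Tallying each carbon:
C1: 1C, 2H, 1Br → 0 − 2 + 1 = -1
C2: 4C → 0 = 0
C3: 4C → 0 = 0
C4: 1C, 2H, 1O → 0 − 2 + 1 = -1
0 carbons meet the condition.

0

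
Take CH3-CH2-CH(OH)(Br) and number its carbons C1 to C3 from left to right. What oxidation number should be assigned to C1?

Bonds to more-electronegative neighbours contribute +1 each, bonds to H or metals contribute −1 each, and C–C bonds contribute 0.
C1 has one bond to C (0), one bond to H (-1), one bond to H (-1), one bond to H (-1).
Oxidation state = 0 − 1 − 1 − 1 = -3.

-3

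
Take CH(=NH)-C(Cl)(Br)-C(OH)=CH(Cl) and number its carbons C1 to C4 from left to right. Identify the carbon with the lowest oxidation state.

C4

Count +1 for every bond to an atom more electronegative than carbon and −1 for every bond to one less electronegative; C–C bonds are 0. Tallying each carbon:
C1: 1C, 1H, 2N → 0 − 1 + 2 = +1
C2: 2C, 1Cl, 1Br → 0 + 1 + 1 = +2
C3: 3C, 1O → 0 + 1 = +1
C4: 2C, 1H, 1Cl → 0 − 1 + 1 = 0
The most reduced carbon is C4 at 0.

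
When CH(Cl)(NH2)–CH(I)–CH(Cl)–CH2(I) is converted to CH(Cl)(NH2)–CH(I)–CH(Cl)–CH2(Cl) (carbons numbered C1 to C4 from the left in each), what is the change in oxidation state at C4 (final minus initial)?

Before: C4 has 1 bond to C, 2 bonds to H, 1 bond to I → oxidation state -1.
After: C4 has 1 bond to C, 2 bonds to H, 1 bond to Cl → oxidation state -1.
Δ = -1 − (-1) = 0, so no net redox change at C4.

0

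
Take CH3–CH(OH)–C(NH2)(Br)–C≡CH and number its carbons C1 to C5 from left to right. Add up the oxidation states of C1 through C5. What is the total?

-2

Tallying each carbon's bonds:
C1: 1C, 3H → 0 − 3 = -3
C2: 2C, 1H, 1O → 0 − 1 + 1 = 0
C3: 2C, 1N, 1Br → 0 + 1 + 1 = +2
C4: 4C → 0 = 0
C5: 3C, 1H → 0 − 1 = -1
Sum = -3 + 0 + 2 + 0 − 1 = -2.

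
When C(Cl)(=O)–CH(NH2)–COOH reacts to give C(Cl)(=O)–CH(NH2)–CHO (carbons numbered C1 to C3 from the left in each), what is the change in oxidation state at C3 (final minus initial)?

Before: C3 has 1 bond to C, 3 bonds to O → oxidation state +3.
After: C3 has 1 bond to C, 1 bond to H, 2 bonds to O → oxidation state +1.
Δ = +1 − (+3) = -2, so this is a reduction at C3.

-2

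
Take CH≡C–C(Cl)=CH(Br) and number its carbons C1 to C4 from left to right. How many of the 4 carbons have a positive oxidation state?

1

Bonds to more-electronegative neighbours contribute +1 each, bonds to H or metals contribute −1 each, and C–C bonds contribute 0. Tallying each carbon:
C1: 3C, 1H → 0 − 1 = -1
C2: 4C → 0 = 0
C3: 3C, 1Cl → 0 + 1 = +1
C4: 2C, 1H, 1Br → 0 − 1 + 1 = 0
1 carbon (C3) meets the condition.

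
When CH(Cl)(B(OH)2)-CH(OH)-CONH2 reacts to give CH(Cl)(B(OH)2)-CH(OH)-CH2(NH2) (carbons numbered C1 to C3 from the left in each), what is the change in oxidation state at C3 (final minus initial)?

Before: C3 has 1 bond to C, 2 bonds to O, 1 bond to N → oxidation state +3.
After: C3 has 1 bond to C, 2 bonds to H, 1 bond to N → oxidation state -1.
Δ = -1 − (+3) = -4, so this is a reduction at C3.

-4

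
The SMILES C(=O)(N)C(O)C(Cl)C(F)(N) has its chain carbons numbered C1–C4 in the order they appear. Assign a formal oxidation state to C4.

C4 has one bond to C (0), one bond to F (+1), one bond to N (+1), one bond to H (-1).
Oxidation state = 0 + 1 + 1 − 1 = +1.

+1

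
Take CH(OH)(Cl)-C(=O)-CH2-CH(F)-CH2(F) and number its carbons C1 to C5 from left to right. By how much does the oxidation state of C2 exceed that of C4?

+2

C2: 2C, 2O → 0 + 2 = +2
C4: 2C, 1H, 1F → 0 − 1 + 1 = 0
Difference: +2 − (0) = +2.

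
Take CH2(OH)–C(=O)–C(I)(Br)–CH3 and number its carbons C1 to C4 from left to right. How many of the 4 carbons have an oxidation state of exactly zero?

0

Tallying each carbon's bonds:
C1: 1C, 2H, 1O → 0 − 2 + 1 = -1
C2: 2C, 2O → 0 + 2 = +2
C3: 2C, 1Br, 1I → 0 + 1 + 1 = +2
C4: 1C, 3H → 0 − 3 = -3
0 carbons meet the condition.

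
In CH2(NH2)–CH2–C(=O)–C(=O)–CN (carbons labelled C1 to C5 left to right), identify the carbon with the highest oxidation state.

C5

Tallying each carbon's bonds:
C1: 1C, 2H, 1N → 0 − 2 + 1 = -1
C2: 2C, 2H → 0 − 2 = -2
C3: 2C, 2O → 0 + 2 = +2
C4: 2C, 2O → 0 + 2 = +2
C5: 1C, 3N → 0 + 3 = +3
The most oxidised carbon is C5 at +3.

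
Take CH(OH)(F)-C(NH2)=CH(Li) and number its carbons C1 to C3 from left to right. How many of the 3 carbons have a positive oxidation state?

Bonds to more-electronegative neighbours contribute +1 each, bonds to H or metals contribute −1 each, and C–C bonds contribute 0. Tallying each carbon:
C1: 1C, 1H, 1O, 1F → 0 − 1 + 1 + 1 = +1
C2: 3C, 1N → 0 + 1 = +1
C3: 2C, 1H, 1Li → 0 − 1 − 1 = -2
2 carbons (C1, C2) meet the condition.

2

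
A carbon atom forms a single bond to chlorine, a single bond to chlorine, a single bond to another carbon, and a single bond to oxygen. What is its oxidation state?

+3

Bonds to more-electronegative neighbours contribute +1 each, bonds to H or metals contribute −1 each, and C–C bonds contribute 0.
The carbon has one bond to C (0), one bond to O (+1), one bond to Cl (+1), one bond to Cl (+1).
Oxidation state = 0 + 1 + 1 + 1 = +3.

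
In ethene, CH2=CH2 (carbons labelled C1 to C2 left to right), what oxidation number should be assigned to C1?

C1 has one bond to H (-1), one bond to H (-1), a double bond to C (2×0 = 0).
Oxidation state = -1 − 1 + 0 = -2.

-2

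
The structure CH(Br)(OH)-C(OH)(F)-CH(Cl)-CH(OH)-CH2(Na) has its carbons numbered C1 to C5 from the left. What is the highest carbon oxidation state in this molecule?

+2

Tallying each carbon's bonds:
C1: 1C, 1H, 1O, 1Br → 0 − 1 + 1 + 1 = +1
C2: 2C, 1O, 1F → 0 + 1 + 1 = +2
C3: 2C, 1H, 1Cl → 0 − 1 + 1 = 0
C4: 2C, 1H, 1O → 0 − 1 + 1 = 0
C5: 1C, 2H, 1Na → 0 − 2 − 1 = -3
The highest value is +2.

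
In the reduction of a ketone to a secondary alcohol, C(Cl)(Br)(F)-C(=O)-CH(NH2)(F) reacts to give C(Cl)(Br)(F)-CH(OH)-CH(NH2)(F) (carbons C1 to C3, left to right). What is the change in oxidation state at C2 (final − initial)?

-2

Before: C2 has 2 bonds to C, 2 bonds to O → oxidation state +2.
After: C2 has 2 bonds to C, 1 bond to H, 1 bond to O → oxidation state 0.
Δ = 0 − (+2) = -2, so this is a reduction at C2.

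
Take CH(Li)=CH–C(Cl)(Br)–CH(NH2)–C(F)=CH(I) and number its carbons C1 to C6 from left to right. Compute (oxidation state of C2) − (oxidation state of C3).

-3

C2: 3C, 1H → 0 − 1 = -1
C3: 2C, 1Cl, 1Br → 0 + 1 + 1 = +2
Difference: -1 − (+2) = -3.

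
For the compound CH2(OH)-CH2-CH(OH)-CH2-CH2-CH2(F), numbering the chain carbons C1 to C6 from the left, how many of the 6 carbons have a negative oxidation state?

Tallying each carbon's bonds:
C1: 1C, 2H, 1O → 0 − 2 + 1 = -1
C2: 2C, 2H → 0 − 2 = -2
C3: 2C, 1H, 1O → 0 − 1 + 1 = 0
C4: 2C, 2H → 0 − 2 = -2
C5: 2C, 2H → 0 − 2 = -2
C6: 1C, 2H, 1F → 0 − 2 + 1 = -1
5 carbons (C1, C2, C4, C5, C6) meet the condition.

5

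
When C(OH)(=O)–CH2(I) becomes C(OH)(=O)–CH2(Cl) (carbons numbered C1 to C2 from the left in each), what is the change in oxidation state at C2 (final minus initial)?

0

Before: C2 has 1 bond to C, 2 bonds to H, 1 bond to I → oxidation state -1.
After: C2 has 1 bond to C, 2 bonds to H, 1 bond to Cl → oxidation state -1.
Δ = -1 − (-1) = 0, so no net redox change at C2.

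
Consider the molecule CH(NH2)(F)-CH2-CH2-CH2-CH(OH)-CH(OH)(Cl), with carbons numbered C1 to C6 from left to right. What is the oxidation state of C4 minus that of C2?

C4: 2C, 2H → 0 − 2 = -2
C2: 2C, 2H → 0 − 2 = -2
Difference: -2 − (-2) = 0.

0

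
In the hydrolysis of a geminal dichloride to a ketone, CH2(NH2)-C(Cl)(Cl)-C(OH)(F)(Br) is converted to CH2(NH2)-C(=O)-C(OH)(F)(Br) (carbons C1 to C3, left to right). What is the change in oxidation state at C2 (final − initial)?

Before: C2 has 2 bonds to C, 2 bonds to Cl → oxidation state +2.
After: C2 has 2 bonds to C, 2 bonds to O → oxidation state +2.
Δ = +2 − (+2) = 0, so no net redox change at C2.

0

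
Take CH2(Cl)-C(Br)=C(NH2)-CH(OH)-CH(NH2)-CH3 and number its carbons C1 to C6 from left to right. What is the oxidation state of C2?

Bonds to more-electronegative neighbours contribute +1 each, bonds to H or metals contribute −1 each, and C–C bonds contribute 0.
C2 has one bond to C (0), a double bond to C (2×0 = 0), one bond to Br (+1).
Oxidation state = 0 + 0 + 1 = +1.

+1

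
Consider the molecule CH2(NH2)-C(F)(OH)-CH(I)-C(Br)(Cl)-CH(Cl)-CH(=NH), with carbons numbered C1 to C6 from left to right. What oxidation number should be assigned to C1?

C1 has one bond to C (0), one bond to H (-1), one bond to N (+1), one bond to H (-1).
Oxidation state = 0 − 1 + 1 − 1 = -1.

-1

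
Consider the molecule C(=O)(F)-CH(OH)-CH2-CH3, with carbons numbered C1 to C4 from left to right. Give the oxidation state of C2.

0

C2 has one bond to C (0), one bond to C (0), one bond to O (+1), one bond to H (-1).
Oxidation state = 0 + 0 + 1 − 1 = 0.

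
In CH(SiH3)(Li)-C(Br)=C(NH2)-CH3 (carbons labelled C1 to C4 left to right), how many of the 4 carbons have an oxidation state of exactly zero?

0

Assign +1 per bond to O/N/halogen, −1 per bond to H or an electropositive element, and 0 per bond to carbon. Tallying each carbon:
C1: 1C, 1H, 1Li, 1Si → 0 − 1 − 1 − 1 = -3
C2: 3C, 1Br → 0 + 1 = +1
C3: 3C, 1N → 0 + 1 = +1
C4: 1C, 3H → 0 − 3 = -3
0 carbons meet the condition.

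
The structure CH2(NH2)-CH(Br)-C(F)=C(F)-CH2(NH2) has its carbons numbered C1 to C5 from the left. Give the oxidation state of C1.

-1

C1 has one bond to C (0), one bond to H (-1), one bond to N (+1), one bond to H (-1).
Oxidation state = 0 − 1 + 1 − 1 = -1.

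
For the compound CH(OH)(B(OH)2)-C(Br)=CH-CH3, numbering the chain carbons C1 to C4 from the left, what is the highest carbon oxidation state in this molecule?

Each bond to a more electronegative atom (O, N, halogen) counts +1, each bond to a less electronegative atom (H, metal, B, Si) counts −1, and each C–C bond counts 0. Tallying each carbon:
C1: 1C, 1H, 1O, 1B → 0 − 1 + 1 − 1 = -1
C2: 3C, 1Br → 0 + 1 = +1
C3: 3C, 1H → 0 − 1 = -1
C4: 1C, 3H → 0 − 3 = -3
The highest value is +1.

+1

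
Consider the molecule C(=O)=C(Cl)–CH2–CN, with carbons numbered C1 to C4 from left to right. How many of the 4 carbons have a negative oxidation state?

1

Tallying each carbon's bonds:
C1: 2C, 2O → 0 + 2 = +2
C2: 3C, 1Cl → 0 + 1 = +1
C3: 2C, 2H → 0 − 2 = -2
C4: 1C, 3N → 0 + 3 = +3
1 carbon (C3) meets the condition.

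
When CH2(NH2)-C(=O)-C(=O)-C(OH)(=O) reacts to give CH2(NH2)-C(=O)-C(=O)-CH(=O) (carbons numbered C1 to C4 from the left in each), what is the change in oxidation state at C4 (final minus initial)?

Before: C4 has 1 bond to C, 3 bonds to O → oxidation state +3.
After: C4 has 1 bond to C, 1 bond to H, 2 bonds to O → oxidation state +1.
Δ = +1 − (+3) = -2, so this is a reduction at C4.

-2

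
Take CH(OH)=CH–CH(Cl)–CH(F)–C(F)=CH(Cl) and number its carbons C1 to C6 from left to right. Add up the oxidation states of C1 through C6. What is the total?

0

Tallying each carbon's bonds:
C1: 2C, 1H, 1O → 0 − 1 + 1 = 0
C2: 3C, 1H → 0 − 1 = -1
C3: 2C, 1H, 1Cl → 0 − 1 + 1 = 0
C4: 2C, 1H, 1F → 0 − 1 + 1 = 0
C5: 3C, 1F → 0 + 1 = +1
C6: 2C, 1H, 1Cl → 0 − 1 + 1 = 0
Sum = 0 − 1 + 0 + 0 + 1 + 0 = 0.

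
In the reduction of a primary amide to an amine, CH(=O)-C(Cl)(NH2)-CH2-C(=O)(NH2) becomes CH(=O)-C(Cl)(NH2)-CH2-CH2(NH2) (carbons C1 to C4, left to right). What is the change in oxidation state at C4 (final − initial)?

-4

Before: C4 has 1 bond to C, 2 bonds to O, 1 bond to N → oxidation state +3.
After: C4 has 1 bond to C, 2 bonds to H, 1 bond to N → oxidation state -1.
Δ = -1 − (+3) = -4, so this is a reduction at C4.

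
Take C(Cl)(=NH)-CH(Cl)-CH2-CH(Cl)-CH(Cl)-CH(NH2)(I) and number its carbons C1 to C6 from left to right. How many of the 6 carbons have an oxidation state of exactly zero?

Tallying each carbon's bonds:
C1: 1C, 2N, 1Cl → 0 + 2 + 1 = +3
C2: 2C, 1H, 1Cl → 0 − 1 + 1 = 0
C3: 2C, 2H → 0 − 2 = -2
C4: 2C, 1H, 1Cl → 0 − 1 + 1 = 0
C5: 2C, 1H, 1Cl → 0 − 1 + 1 = 0
C6: 1C, 1H, 1N, 1I → 0 − 1 + 1 + 1 = +1
3 carbons (C2, C4, C5) meet the condition.

3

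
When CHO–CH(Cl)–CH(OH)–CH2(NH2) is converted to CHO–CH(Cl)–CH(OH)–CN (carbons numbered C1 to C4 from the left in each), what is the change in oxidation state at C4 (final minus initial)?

Before: C4 has 1 bond to C, 2 bonds to H, 1 bond to N → oxidation state -1.
After: C4 has 1 bond to C, 3 bonds to N → oxidation state +3.
Δ = +3 − (-1) = +4, so this is an oxidation at C4.

+4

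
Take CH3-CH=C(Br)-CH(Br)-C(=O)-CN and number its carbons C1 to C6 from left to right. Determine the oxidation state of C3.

Each bond to a more electronegative atom (O, N, halogen) counts +1, each bond to a less electronegative atom (H, metal, B, Si) counts −1, and each C–C bond counts 0.
C3 has a double bond to C (2×0 = 0), one bond to C (0), one bond to Br (+1).
Oxidation state = 0 + 0 + 1 = +1.

+1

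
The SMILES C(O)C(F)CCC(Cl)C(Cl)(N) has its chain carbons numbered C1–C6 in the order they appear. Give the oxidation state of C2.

0

Each bond to a more electronegative atom (O, N, halogen) counts +1, each bond to a less electronegative atom (H, metal, B, Si) counts −1, and each C–C bond counts 0.
C2 has one bond to C (0), one bond to C (0), one bond to F (+1), one bond to H (-1).
Oxidation state = 0 + 0 + 1 − 1 = 0.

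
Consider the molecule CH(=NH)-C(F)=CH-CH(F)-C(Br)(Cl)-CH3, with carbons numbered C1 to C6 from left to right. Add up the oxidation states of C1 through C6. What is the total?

0

Tallying each carbon's bonds:
C1: 1C, 1H, 2N → 0 − 1 + 2 = +1
C2: 3C, 1F → 0 + 1 = +1
C3: 3C, 1H → 0 − 1 = -1
C4: 2C, 1H, 1F → 0 − 1 + 1 = 0
C5: 2C, 1Cl, 1Br → 0 + 1 + 1 = +2
C6: 1C, 3H → 0 − 3 = -3
Sum = +1 + 1 − 1 + 0 + 2 − 3 = 0.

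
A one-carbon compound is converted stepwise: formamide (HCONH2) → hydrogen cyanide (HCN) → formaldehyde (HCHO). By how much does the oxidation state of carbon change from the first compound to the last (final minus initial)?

-2

Carbon oxidation states along the series — formamide: +2, hydrogen cyanide: +2, formaldehyde: 0.
Net change = 0 − (+2) = -2.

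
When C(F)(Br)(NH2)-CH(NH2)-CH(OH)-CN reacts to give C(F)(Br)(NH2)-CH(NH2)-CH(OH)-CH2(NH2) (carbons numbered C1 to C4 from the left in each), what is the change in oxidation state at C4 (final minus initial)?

Before: C4 has 1 bond to C, 3 bonds to N → oxidation state +3.
After: C4 has 1 bond to C, 2 bonds to H, 1 bond to N → oxidation state -1.
Δ = -1 − (+3) = -4, so this is a reduction at C4.

-4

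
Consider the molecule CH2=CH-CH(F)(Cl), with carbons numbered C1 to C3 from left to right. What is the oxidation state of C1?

-2

C1 has a double bond to C (2×0 = 0), one bond to H (-1), one bond to H (-1).
Oxidation state = 0 − 1 − 1 = -2.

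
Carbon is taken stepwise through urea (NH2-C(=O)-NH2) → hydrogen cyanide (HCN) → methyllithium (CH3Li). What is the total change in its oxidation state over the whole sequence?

Carbon oxidation states along the series — urea: +4, hydrogen cyanide: +2, methyllithium: -4.
Net change = -4 − (+4) = -8.

-8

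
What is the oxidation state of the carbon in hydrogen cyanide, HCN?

+2

Bonds to more-electronegative neighbours contribute +1 each, bonds to H or metals contribute −1 each, and C–C bonds contribute 0.
The carbon has one bond to H (-1), a triple bond to N (3×+1 = +3).
Oxidation state = -1 + 3 = +2.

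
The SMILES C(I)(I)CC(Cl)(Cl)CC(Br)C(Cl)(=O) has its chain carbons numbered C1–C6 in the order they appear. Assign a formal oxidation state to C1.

+1

Count +1 for every bond to an atom more electronegative than carbon and −1 for every bond to one less electronegative; C–C bonds are 0.
C1 has one bond to C (0), one bond to I (+1), one bond to H (-1), one bond to I (+1).
Oxidation state = 0 + 1 − 1 + 1 = +1.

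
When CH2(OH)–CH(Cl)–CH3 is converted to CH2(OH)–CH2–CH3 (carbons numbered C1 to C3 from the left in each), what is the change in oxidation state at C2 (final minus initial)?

-2

Before: C2 has 2 bonds to C, 1 bond to H, 1 bond to Cl → oxidation state 0.
After: C2 has 2 bonds to C, 2 bonds to H → oxidation state -2.
Δ = -2 − (0) = -2, so this is a reduction at C2.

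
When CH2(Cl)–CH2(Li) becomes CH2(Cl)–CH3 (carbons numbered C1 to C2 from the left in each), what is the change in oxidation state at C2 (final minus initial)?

Before: C2 has 1 bond to C, 2 bonds to H, 1 bond to Li → oxidation state -3.
After: C2 has 1 bond to C, 3 bonds to H → oxidation state -3.
Δ = -3 − (-3) = 0, so no net redox change at C2.

0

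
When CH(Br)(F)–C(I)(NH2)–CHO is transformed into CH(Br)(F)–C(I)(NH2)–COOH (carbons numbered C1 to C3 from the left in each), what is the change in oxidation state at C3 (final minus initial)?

Before: C3 has 1 bond to C, 1 bond to H, 2 bonds to O → oxidation state +1.
After: C3 has 1 bond to C, 3 bonds to O → oxidation state +3.
Δ = +3 − (+1) = +2, so this is an oxidation at C3.

+2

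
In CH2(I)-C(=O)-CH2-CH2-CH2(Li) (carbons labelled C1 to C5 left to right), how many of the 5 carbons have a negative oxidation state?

4

Tallying each carbon's bonds:
C1: 1C, 2H, 1I → 0 − 2 + 1 = -1
C2: 2C, 2O → 0 + 2 = +2
C3: 2C, 2H → 0 − 2 = -2
C4: 2C, 2H → 0 − 2 = -2
C5: 1C, 2H, 1Li → 0 − 2 − 1 = -3
4 carbons (C1, C3, C4, C5) meet the condition.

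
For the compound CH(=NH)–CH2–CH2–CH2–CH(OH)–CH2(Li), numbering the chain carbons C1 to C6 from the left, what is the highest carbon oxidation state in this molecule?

Count +1 for every bond to an atom more electronegative than carbon and −1 for every bond to one less electronegative; C–C bonds are 0. Tallying each carbon:
C1: 1C, 1H, 2N → 0 − 1 + 2 = +1
C2: 2C, 2H → 0 − 2 = -2
C3: 2C, 2H → 0 − 2 = -2
C4: 2C, 2H → 0 − 2 = -2
C5: 2C, 1H, 1O → 0 − 1 + 1 = 0
C6: 1C, 2H, 1Li → 0 − 2 − 1 = -3
The highest value is +1.

+1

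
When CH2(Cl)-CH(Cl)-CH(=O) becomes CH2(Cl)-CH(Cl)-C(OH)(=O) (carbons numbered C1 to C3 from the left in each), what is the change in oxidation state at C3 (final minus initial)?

+2

Before: C3 has 1 bond to C, 1 bond to H, 2 bonds to O → oxidation state +1.
After: C3 has 1 bond to C, 3 bonds to O → oxidation state +3.
Δ = +3 − (+1) = +2, so this is an oxidation at C3.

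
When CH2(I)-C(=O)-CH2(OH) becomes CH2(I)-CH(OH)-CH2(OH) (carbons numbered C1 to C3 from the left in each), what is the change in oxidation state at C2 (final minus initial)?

-2

Before: C2 has 2 bonds to C, 2 bonds to O → oxidation state +2.
After: C2 has 2 bonds to C, 1 bond to H, 1 bond to O → oxidation state 0.
Δ = 0 − (+2) = -2, so this is a reduction at C2.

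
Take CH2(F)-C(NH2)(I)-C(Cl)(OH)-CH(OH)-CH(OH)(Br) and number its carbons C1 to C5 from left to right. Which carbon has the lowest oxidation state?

C1

Tallying each carbon's bonds:
C1: 1C, 2H, 1F → 0 − 2 + 1 = -1
C2: 2C, 1N, 1I → 0 + 1 + 1 = +2
C3: 2C, 1O, 1Cl → 0 + 1 + 1 = +2
C4: 2C, 1H, 1O → 0 − 1 + 1 = 0
C5: 1C, 1H, 1O, 1Br → 0 − 1 + 1 + 1 = +1
The most reduced carbon is C1 at -1.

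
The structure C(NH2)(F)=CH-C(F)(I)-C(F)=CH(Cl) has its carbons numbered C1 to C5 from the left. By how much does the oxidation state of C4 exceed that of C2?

+2

C4: 3C, 1F → 0 + 1 = +1
C2: 3C, 1H → 0 − 1 = -1
Difference: +1 − (-1) = +2.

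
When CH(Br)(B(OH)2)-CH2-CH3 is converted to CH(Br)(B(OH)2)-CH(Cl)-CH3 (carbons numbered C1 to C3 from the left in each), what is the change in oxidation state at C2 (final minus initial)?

+2

Before: C2 has 2 bonds to C, 2 bonds to H → oxidation state -2.
After: C2 has 2 bonds to C, 1 bond to H, 1 bond to Cl → oxidation state 0.
Δ = 0 − (-2) = +2, so this is an oxidation at C2.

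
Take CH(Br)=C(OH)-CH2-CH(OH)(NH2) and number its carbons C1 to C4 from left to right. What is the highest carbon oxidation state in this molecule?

Tallying each carbon's bonds:
C1: 2C, 1H, 1Br → 0 − 1 + 1 = 0
C2: 3C, 1O → 0 + 1 = +1
C3: 2C, 2H → 0 − 2 = -2
C4: 1C, 1H, 1O, 1N → 0 − 1 + 1 + 1 = +1
The highest value is +1.

+1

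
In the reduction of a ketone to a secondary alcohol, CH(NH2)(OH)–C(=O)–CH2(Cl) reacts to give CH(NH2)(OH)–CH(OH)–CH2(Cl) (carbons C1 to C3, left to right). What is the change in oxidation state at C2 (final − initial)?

Before: C2 has 2 bonds to C, 2 bonds to O → oxidation state +2.
After: C2 has 2 bonds to C, 1 bond to H, 1 bond to O → oxidation state 0.
Δ = 0 − (+2) = -2, so this is a reduction at C2.

-2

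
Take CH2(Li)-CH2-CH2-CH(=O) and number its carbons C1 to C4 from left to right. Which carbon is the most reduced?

Tallying each carbon's bonds:
C1: 1C, 2H, 1Li → 0 − 2 − 1 = -3
C2: 2C, 2H → 0 − 2 = -2
C3: 2C, 2H → 0 − 2 = -2
C4: 1C, 1H, 2O → 0 − 1 + 2 = +1
The most reduced carbon is C1 at -3.

C1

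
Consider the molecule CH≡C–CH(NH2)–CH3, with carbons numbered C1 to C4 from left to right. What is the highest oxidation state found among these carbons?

Each bond to a more electronegative atom (O, N, halogen) counts +1, each bond to a less electronegative atom (H, metal, B, Si) counts −1, and each C–C bond counts 0. Tallying each carbon:
C1: 3C, 1H → 0 − 1 = -1
C2: 4C → 0 = 0
C3: 2C, 1H, 1N → 0 − 1 + 1 = 0
C4: 1C, 3H → 0 − 3 = -3
The highest value is 0.

0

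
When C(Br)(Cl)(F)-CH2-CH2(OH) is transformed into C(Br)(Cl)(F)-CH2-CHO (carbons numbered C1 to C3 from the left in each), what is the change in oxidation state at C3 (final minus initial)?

+2

Before: C3 has 1 bond to C, 2 bonds to H, 1 bond to O → oxidation state -1.
After: C3 has 1 bond to C, 1 bond to H, 2 bonds to O → oxidation state +1.
Δ = +1 − (-1) = +2, so this is an oxidation at C3.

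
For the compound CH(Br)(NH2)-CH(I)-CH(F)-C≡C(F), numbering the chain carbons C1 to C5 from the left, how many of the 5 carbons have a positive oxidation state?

2

Assign +1 per bond to O/N/halogen, −1 per bond to H or an electropositive element, and 0 per bond to carbon. Tallying each carbon:
C1: 1C, 1H, 1N, 1Br → 0 − 1 + 1 + 1 = +1
C2: 2C, 1H, 1I → 0 − 1 + 1 = 0
C3: 2C, 1H, 1F → 0 − 1 + 1 = 0
C4: 4C → 0 = 0
C5: 3C, 1F → 0 + 1 = +1
2 carbons (C1, C5) meet the condition.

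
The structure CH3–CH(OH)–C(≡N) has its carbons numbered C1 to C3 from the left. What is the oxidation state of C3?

C3 has one bond to C (0), a triple bond to N (3×+1 = +3).
Oxidation state = 0 + 3 = +3.

+3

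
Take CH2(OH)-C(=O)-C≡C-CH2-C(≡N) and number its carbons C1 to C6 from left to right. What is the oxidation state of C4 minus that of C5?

+2

C4: 4C → 0 = 0
C5: 2C, 2H → 0 − 2 = -2
Difference: 0 − (-2) = +2.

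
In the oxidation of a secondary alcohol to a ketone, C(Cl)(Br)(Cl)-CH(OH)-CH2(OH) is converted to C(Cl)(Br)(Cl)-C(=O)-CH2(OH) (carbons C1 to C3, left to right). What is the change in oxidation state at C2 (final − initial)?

Before: C2 has 2 bonds to C, 1 bond to H, 1 bond to O → oxidation state 0.
After: C2 has 2 bonds to C, 2 bonds to O → oxidation state +2.
Δ = +2 − (0) = +2, so this is an oxidation at C2.

+2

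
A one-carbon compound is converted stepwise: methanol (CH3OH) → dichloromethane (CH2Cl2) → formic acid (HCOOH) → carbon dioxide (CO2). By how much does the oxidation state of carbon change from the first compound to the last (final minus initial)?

+6

Carbon oxidation states along the series — methanol: -2, dichloromethane: 0, formic acid: +2, carbon dioxide: +4.
Net change = +4 − (-2) = +6.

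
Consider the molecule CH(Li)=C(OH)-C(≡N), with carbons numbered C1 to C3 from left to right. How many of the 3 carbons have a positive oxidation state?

Each bond to a more electronegative atom (O, N, halogen) counts +1, each bond to a less electronegative atom (H, metal, B, Si) counts −1, and each C–C bond counts 0. Tallying each carbon:
C1: 2C, 1H, 1Li → 0 − 1 − 1 = -2
C2: 3C, 1O → 0 + 1 = +1
C3: 1C, 3N → 0 + 3 = +3
2 carbons (C2, C3) meet the condition.

2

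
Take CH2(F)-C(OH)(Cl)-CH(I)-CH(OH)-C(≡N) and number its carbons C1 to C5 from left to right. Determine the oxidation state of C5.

C5 has one bond to C (0), a triple bond to N (3×+1 = +3).
Oxidation state = 0 + 3 = +3.

+3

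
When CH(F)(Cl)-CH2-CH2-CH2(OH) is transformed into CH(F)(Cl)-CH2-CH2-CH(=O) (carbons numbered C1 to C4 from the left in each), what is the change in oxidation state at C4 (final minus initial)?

Before: C4 has 1 bond to C, 2 bonds to H, 1 bond to O → oxidation state -1.
After: C4 has 1 bond to C, 1 bond to H, 2 bonds to O → oxidation state +1.
Δ = +1 − (-1) = +2, so this is an oxidation at C4.

+2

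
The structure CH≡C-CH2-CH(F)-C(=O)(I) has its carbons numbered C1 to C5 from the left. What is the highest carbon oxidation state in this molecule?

+3

Count +1 for every bond to an atom more electronegative than carbon and −1 for every bond to one less electronegative; C–C bonds are 0. Tallying each carbon:
C1: 3C, 1H → 0 − 1 = -1
C2: 4C → 0 = 0
C3: 2C, 2H → 0 − 2 = -2
C4: 2C, 1H, 1F → 0 − 1 + 1 = 0
C5: 1C, 2O, 1I → 0 + 2 + 1 = +3
The highest value is +3.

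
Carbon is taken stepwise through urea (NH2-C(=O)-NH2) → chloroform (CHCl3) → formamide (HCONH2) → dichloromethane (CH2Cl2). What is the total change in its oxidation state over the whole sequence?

Carbon oxidation states along the series — urea: +4, chloroform: +2, formamide: +2, dichloromethane: 0.
Net change = 0 − (+4) = -4.

-4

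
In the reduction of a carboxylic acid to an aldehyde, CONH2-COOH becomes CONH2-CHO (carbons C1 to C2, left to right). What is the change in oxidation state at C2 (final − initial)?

-2

Before: C2 has 1 bond to C, 3 bonds to O → oxidation state +3.
After: C2 has 1 bond to C, 1 bond to H, 2 bonds to O → oxidation state +1.
Δ = +1 − (+3) = -2, so this is a reduction at C2.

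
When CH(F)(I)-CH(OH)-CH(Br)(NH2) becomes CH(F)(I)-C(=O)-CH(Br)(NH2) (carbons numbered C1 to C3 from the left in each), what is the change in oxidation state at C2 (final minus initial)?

+2

Before: C2 has 2 bonds to C, 1 bond to H, 1 bond to O → oxidation state 0.
After: C2 has 2 bonds to C, 2 bonds to O → oxidation state +2.
Δ = +2 − (0) = +2, so this is an oxidation at C2.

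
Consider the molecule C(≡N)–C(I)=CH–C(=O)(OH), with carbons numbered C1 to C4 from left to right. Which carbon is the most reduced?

Bonds to more-electronegative neighbours contribute +1 each, bonds to H or metals contribute −1 each, and C–C bonds contribute 0. Tallying each carbon:
C1: 1C, 3N → 0 + 3 = +3
C2: 3C, 1I → 0 + 1 = +1
C3: 3C, 1H → 0 − 1 = -1
C4: 1C, 3O → 0 + 3 = +3
The most reduced carbon is C3 at -1.

C3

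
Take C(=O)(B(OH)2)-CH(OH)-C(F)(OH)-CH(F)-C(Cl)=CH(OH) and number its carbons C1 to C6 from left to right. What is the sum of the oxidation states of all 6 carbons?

Tallying each carbon's bonds:
C1: 1C, 2O, 1B → 0 + 2 − 1 = +1
C2: 2C, 1H, 1O → 0 − 1 + 1 = 0
C3: 2C, 1O, 1F → 0 + 1 + 1 = +2
C4: 2C, 1H, 1F → 0 − 1 + 1 = 0
C5: 3C, 1Cl → 0 + 1 = +1
C6: 2C, 1H, 1O → 0 − 1 + 1 = 0
Sum = +1 + 0 + 2 + 0 + 1 + 0 = +4.

+4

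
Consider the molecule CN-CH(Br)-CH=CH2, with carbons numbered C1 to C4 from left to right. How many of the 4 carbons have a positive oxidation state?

Count +1 for every bond to an atom more electronegative than carbon and −1 for every bond to one less electronegative; C–C bonds are 0. Tallying each carbon:
C1: 1C, 3N → 0 + 3 = +3
C2: 2C, 1H, 1Br → 0 − 1 + 1 = 0
C3: 3C, 1H → 0 − 1 = -1
C4: 2C, 2H → 0 − 2 = -2
1 carbon (C1) meets the condition.

1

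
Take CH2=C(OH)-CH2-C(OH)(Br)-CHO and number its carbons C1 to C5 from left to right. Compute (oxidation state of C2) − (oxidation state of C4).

C2: 3C, 1O → 0 + 1 = +1
C4: 2C, 1O, 1Br → 0 + 1 + 1 = +2
Difference: +1 − (+2) = -1.

-1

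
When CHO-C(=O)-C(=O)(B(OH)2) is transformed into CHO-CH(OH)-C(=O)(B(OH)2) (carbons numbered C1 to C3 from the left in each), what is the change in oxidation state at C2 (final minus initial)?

Before: C2 has 2 bonds to C, 2 bonds to O → oxidation state +2.
After: C2 has 2 bonds to C, 1 bond to H, 1 bond to O → oxidation state 0.
Δ = 0 − (+2) = -2, so this is a reduction at C2.

-2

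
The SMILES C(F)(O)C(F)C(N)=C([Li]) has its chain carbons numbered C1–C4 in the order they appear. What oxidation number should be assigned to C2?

0

C2 has one bond to C (0), one bond to C (0), one bond to H (-1), one bond to F (+1).
Oxidation state = 0 + 0 − 1 + 1 = 0.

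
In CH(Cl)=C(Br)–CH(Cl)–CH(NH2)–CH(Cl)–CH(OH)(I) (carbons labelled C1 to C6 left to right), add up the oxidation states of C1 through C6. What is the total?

+2

Tallying each carbon's bonds:
C1: 2C, 1H, 1Cl → 0 − 1 + 1 = 0
C2: 3C, 1Br → 0 + 1 = +1
C3: 2C, 1H, 1Cl → 0 − 1 + 1 = 0
C4: 2C, 1H, 1N → 0 − 1 + 1 = 0
C5: 2C, 1H, 1Cl → 0 − 1 + 1 = 0
C6: 1C, 1H, 1O, 1I → 0 − 1 + 1 + 1 = +1
Sum = 0 + 1 + 0 + 0 + 0 + 1 = +2.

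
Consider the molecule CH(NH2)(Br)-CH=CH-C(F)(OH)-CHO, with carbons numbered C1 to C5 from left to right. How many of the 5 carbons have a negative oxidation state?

2

Count +1 for every bond to an atom more electronegative than carbon and −1 for every bond to one less electronegative; C–C bonds are 0. Tallying each carbon:
C1: 1C, 1H, 1N, 1Br → 0 − 1 + 1 + 1 = +1
C2: 3C, 1H → 0 − 1 = -1
C3: 3C, 1H → 0 − 1 = -1
C4: 2C, 1O, 1F → 0 + 1 + 1 = +2
C5: 1C, 1H, 2O → 0 − 1 + 2 = +1
2 carbons (C2, C3) meet the condition.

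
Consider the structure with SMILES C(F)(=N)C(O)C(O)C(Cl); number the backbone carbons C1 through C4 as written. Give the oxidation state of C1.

Count +1 for every bond to an atom more electronegative than carbon and −1 for every bond to one less electronegative; C–C bonds are 0.
C1 has one bond to C (0), one bond to F (+1), a double bond to N (2×+1 = +2).
Oxidation state = 0 + 1 + 2 = +3.

+3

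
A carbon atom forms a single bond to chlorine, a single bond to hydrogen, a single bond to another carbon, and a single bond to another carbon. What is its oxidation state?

0

Count +1 for every bond to an atom more electronegative than carbon and −1 for every bond to one less electronegative; C–C bonds are 0.
The carbon has one bond to C (0), one bond to C (0), one bond to Cl (+1), one bond to H (-1).
Oxidation state = 0 + 0 + 1 − 1 = 0.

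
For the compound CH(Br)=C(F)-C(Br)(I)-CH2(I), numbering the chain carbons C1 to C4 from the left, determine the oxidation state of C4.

Assign +1 per bond to O/N/halogen, −1 per bond to H or an electropositive element, and 0 per bond to carbon.
C4 has one bond to C (0), one bond to H (-1), one bond to I (+1), one bond to H (-1).
Oxidation state = 0 − 1 + 1 − 1 = -1.

-1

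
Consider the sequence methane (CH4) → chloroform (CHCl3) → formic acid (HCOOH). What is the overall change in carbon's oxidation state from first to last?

Carbon oxidation states along the series — methane: -4, chloroform: +2, formic acid: +2.
Net change = +2 − (-4) = +6.

+6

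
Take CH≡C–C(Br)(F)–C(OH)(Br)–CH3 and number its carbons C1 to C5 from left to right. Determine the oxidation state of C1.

Bonds to more-electronegative neighbours contribute +1 each, bonds to H or metals contribute −1 each, and C–C bonds contribute 0.
C1 has a triple bond to C (3×0 = 0), one bond to H (-1).
Oxidation state = 0 − 1 = -1.

-1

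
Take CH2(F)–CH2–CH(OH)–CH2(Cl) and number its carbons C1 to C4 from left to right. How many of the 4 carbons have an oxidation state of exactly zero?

1

Count +1 for every bond to an atom more electronegative than carbon and −1 for every bond to one less electronegative; C–C bonds are 0. Tallying each carbon:
C1: 1C, 2H, 1F → 0 − 2 + 1 = -1
C2: 2C, 2H → 0 − 2 = -2
C3: 2C, 1H, 1O → 0 − 1 + 1 = 0
C4: 1C, 2H, 1Cl → 0 − 2 + 1 = -1
1 carbon (C3) meets the condition.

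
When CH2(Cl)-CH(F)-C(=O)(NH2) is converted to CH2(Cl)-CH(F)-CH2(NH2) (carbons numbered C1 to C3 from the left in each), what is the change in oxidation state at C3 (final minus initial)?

Before: C3 has 1 bond to C, 2 bonds to O, 1 bond to N → oxidation state +3.
After: C3 has 1 bond to C, 2 bonds to H, 1 bond to N → oxidation state -1.
Δ = -1 − (+3) = -4, so this is a reduction at C3.

-4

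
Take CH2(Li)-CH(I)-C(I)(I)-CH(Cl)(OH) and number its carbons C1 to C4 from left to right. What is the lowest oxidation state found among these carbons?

Tallying each carbon's bonds:
C1: 1C, 2H, 1Li → 0 − 2 − 1 = -3
C2: 2C, 1H, 1I → 0 − 1 + 1 = 0
C3: 2C, 2I → 0 + 2 = +2
C4: 1C, 1H, 1O, 1Cl → 0 − 1 + 1 + 1 = +1
The lowest value is -3.

-3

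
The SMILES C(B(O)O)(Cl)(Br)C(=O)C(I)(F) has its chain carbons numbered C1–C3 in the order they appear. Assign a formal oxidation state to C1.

Count +1 for every bond to an atom more electronegative than carbon and −1 for every bond to one less electronegative; C–C bonds are 0.
C1 has one bond to C (0), one bond to B (-1), one bond to Cl (+1), one bond to Br (+1).
Oxidation state = 0 − 1 + 1 + 1 = +1.

+1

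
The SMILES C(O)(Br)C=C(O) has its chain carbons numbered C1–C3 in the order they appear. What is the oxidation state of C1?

+1

Assign +1 per bond to O/N/halogen, −1 per bond to H or an electropositive element, and 0 per bond to carbon.
C1 has one bond to C (0), one bond to H (-1), one bond to O (+1), one bond to Br (+1).
Oxidation state = 0 − 1 + 1 + 1 = +1.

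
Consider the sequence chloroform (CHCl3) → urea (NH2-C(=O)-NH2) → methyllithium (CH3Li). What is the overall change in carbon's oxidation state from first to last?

Carbon oxidation states along the series — chloroform: +2, urea: +4, methyllithium: -4.
Net change = -4 − (+2) = -6.

-6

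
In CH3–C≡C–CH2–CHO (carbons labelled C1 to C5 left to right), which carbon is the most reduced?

Tallying each carbon's bonds:
C1: 1C, 3H → 0 − 3 = -3
C2: 4C → 0 = 0
C3: 4C → 0 = 0
C4: 2C, 2H → 0 − 2 = -2
C5: 1C, 1H, 2O → 0 − 1 + 2 = +1
The most reduced carbon is C1 at -3.

C1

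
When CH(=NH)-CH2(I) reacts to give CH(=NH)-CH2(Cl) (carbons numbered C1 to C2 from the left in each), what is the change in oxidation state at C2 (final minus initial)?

Before: C2 has 1 bond to C, 2 bonds to H, 1 bond to I → oxidation state -1.
After: C2 has 1 bond to C, 2 bonds to H, 1 bond to Cl → oxidation state -1.
Δ = -1 − (-1) = 0, so no net redox change at C2.

0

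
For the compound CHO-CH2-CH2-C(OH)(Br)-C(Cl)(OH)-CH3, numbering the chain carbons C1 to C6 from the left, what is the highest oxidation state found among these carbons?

Each bond to a more electronegative atom (O, N, halogen) counts +1, each bond to a less electronegative atom (H, metal, B, Si) counts −1, and each C–C bond counts 0. Tallying each carbon:
C1: 1C, 1H, 2O → 0 − 1 + 2 = +1
C2: 2C, 2H → 0 − 2 = -2
C3: 2C, 2H → 0 − 2 = -2
C4: 2C, 1O, 1Br → 0 + 1 + 1 = +2
C5: 2C, 1O, 1Cl → 0 + 1 + 1 = +2
C6: 1C, 3H → 0 − 3 = -3
The highest value is +2.

+2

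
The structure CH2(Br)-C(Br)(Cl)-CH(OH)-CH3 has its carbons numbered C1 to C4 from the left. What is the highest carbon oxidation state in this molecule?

Tallying each carbon's bonds:
C1: 1C, 2H, 1Br → 0 − 2 + 1 = -1
C2: 2C, 1Cl, 1Br → 0 + 1 + 1 = +2
C3: 2C, 1H, 1O → 0 − 1 + 1 = 0
C4: 1C, 3H → 0 − 3 = -3
The highest value is +2.

+2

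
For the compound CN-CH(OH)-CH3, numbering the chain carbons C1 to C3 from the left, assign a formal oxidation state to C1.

Bonds to more-electronegative neighbours contribute +1 each, bonds to H or metals contribute −1 each, and C–C bonds contribute 0.
C1 has one bond to C (0), a triple bond to N (3×+1 = +3).
Oxidation state = 0 + 3 = +3.

+3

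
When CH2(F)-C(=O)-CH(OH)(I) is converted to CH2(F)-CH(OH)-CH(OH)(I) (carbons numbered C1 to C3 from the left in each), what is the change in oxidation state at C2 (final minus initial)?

-2

Before: C2 has 2 bonds to C, 2 bonds to O → oxidation state +2.
After: C2 has 2 bonds to C, 1 bond to H, 1 bond to O → oxidation state 0.
Δ = 0 − (+2) = -2, so this is a reduction at C2.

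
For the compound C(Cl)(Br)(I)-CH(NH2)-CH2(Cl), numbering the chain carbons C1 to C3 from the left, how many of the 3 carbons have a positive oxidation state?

1

Tallying each carbon's bonds:
C1: 1C, 1Cl, 1Br, 1I → 0 + 1 + 1 + 1 = +3
C2: 2C, 1H, 1N → 0 − 1 + 1 = 0
C3: 1C, 2H, 1Cl → 0 − 2 + 1 = -1
1 carbon (C1) meets the condition.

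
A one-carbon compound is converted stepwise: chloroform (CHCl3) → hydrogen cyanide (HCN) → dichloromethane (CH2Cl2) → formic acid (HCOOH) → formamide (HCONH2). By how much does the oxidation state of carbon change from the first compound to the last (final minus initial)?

Carbon oxidation states along the series — chloroform: +2, hydrogen cyanide: +2, dichloromethane: 0, formic acid: +2, formamide: +2.
Net change = +2 − (+2) = 0.

0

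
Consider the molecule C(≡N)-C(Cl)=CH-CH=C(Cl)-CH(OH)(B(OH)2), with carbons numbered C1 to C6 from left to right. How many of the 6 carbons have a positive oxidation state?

Tallying each carbon's bonds:
C1: 1C, 3N → 0 + 3 = +3
C2: 3C, 1Cl → 0 + 1 = +1
C3: 3C, 1H → 0 − 1 = -1
C4: 3C, 1H → 0 − 1 = -1
C5: 3C, 1Cl → 0 + 1 = +1
C6: 1C, 1H, 1O, 1B → 0 − 1 + 1 − 1 = -1
3 carbons (C1, C2, C5) meet the condition.

3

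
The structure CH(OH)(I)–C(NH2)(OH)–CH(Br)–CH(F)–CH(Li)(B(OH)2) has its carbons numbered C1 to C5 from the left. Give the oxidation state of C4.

0

C4 has one bond to C (0), one bond to C (0), one bond to F (+1), one bond to H (-1).
Oxidation state = 0 + 0 + 1 − 1 = 0.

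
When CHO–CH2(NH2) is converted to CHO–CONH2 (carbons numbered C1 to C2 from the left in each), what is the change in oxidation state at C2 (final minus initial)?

+4

Before: C2 has 1 bond to C, 2 bonds to H, 1 bond to N → oxidation state -1.
After: C2 has 1 bond to C, 2 bonds to O, 1 bond to N → oxidation state +3.
Δ = +3 − (-1) = +4, so this is an oxidation at C2.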